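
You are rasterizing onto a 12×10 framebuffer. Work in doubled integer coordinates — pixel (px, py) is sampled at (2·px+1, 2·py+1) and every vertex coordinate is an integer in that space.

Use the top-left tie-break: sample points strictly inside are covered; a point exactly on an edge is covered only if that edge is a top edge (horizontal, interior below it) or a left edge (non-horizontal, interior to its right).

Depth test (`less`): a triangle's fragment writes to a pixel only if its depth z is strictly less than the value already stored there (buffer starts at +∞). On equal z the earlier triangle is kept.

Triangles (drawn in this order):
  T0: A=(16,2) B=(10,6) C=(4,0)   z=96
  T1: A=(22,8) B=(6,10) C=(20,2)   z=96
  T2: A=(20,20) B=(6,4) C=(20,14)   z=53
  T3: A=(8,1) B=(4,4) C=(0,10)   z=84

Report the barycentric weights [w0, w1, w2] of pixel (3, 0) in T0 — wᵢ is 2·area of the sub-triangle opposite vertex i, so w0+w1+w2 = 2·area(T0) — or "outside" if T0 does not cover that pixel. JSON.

T0:
  2·area = 60
  edge (16, 2)→(10, 6): d=(-6,4) right/bottom  bias=-1
  edge (10, 6)→(4, 0): d=(-6,-6) top-left  bias=+0
  edge (4, 0)→(16, 2): d=(12,2) right/bottom  bias=-1
    (2,0)@(5, 1): e=[50,0,10] → #  [on edge]
    (3,0)@(7, 1): e=[42,12,6] → #
    (4,0)@(9, 1): e=[34,24,2] → #
    (5,0)@(11, 1): e=[26,36,-2] → ·
    (2,1)@(5, 3): e=[38,-12,34] → ·
    (3,1)@(7, 3): e=[30,0,30] → #  [on edge]
    (5,1)@(11, 3): e=[14,24,22] → #
    (6,1)@(13, 3): e=[6,36,18] → #
    (7,1)@(15, 3): e=[-2,48,14] → ·
    (3,2)@(7, 5): e=[18,-12,54] → ·
    (4,2)@(9, 5): e=[10,0,50] → #  [on edge]
    (6,2)@(13, 5): e=[-6,24,42] → ·
    (5,3)@(11, 7): e=[-10,0,70] → ·  [on edge]
    (6,4)@(13, 9): e=[-30,0,90] → ·  [on edge]
    (7,5)@(15, 11): e=[-50,0,110] → ·  [on edge]
    (8,6)@(17, 13): e=[-70,0,130] → ·  [on edge]
    (9,7)@(19, 15): e=[-90,0,150] → ·  [on edge]
    (10,8)@(21, 17): e=[-110,0,170] → ·  [on edge]
    (11,9)@(23, 19): e=[-130,0,190] → ·  [on edge]
  covered (9 px):
    · · # # # · · · · · · ·
    · · · # # # # · · · · ·
    · · · · # # · · · · · ·
    · · · · · · · · · · · ·
    · · · · · · · · · · · ·
    · · · · · · · · · · · ·
    · · · · · · · · · · · ·
    · · · · · · · · · · · ·
    · · · · · · · · · · · ·
    · · · · · · · · · · · ·
T1:
  2·area = 100
  edge (22, 8)→(6, 10): d=(-16,2) right/bottom  bias=-1
  edge (6, 10)→(20, 2): d=(14,-8) top-left  bias=+0
  edge (20, 2)→(22, 8): d=(2,6) right/bottom  bias=-1
    (9,1)@(19, 3): e=[86,6,8] → #
    (10,1)@(21, 3): e=[82,22,-4] → ·
    (7,2)@(15, 5): e=[62,2,36] → #
    (8,2)@(17, 5): e=[58,18,24] → #
    (10,2)@(21, 5): e=[50,50,0] → ·  [on edge]
    (6,3)@(13, 7): e=[34,14,52] → #
    (10,3)@(21, 7): e=[18,78,4] → #
    (11,3)@(23, 7): e=[14,94,-8] → ·
    (4,4)@(9, 9): e=[10,10,80] → #
    (5,4)@(11, 9): e=[6,26,68] → #
    (7,4)@(15, 9): e=[-2,58,44] → ·
    (8,4)@(17, 9): e=[-6,74,32] → ·
    (11,5)@(23, 11): e=[-50,150,0] → ·  [on edge]
  covered (12 px):
    · · · · · · · · · · · ·
    · · · · · · · · · # · ·
    · · · · · · · # # # · ·
    · · · · · · # # # # # ·
    · · · · # # # · · · · ·
    · · · · · · · · · · · ·
    · · · · · · · · · · · ·
    · · · · · · · · · · · ·
    · · · · · · · · · · · ·
    · · · · · · · · · · · ·
T2:
  2·area = 84
  edge (20, 20)→(6, 4): d=(-14,-16) top-left  bias=+0
  edge (6, 4)→(20, 14): d=(14,10) right/bottom  bias=-1
  edge (20, 14)→(20, 20): d=(0,6) right/bottom  bias=-1
    (3,2)@(7, 5): e=[2,4,78] → #
    (4,2)@(9, 5): e=[34,-16,66] → ·
    (3,3)@(7, 7): e=[-26,32,78] → ·
    (4,3)@(9, 7): e=[6,12,66] → #
    (5,3)@(11, 7): e=[38,-8,54] → ·
    (4,4)@(9, 9): e=[-22,40,66] → ·
    (5,4)@(11, 9): e=[10,20,54] → #
    (6,4)@(13, 9): e=[42,0,42] → ·  [on edge]
    (5,5)@(11, 11): e=[-18,48,54] → ·
    (6,5)@(13, 11): e=[14,28,42] → #
    (7,5)@(15, 11): e=[46,8,30] → #
    (8,5)@(17, 11): e=[78,-12,18] → ·
  covered (10 px):
    · · · · · · · · · · · ·
    · · · · · · · · · · · ·
    · · · # · · · · · · · ·
    · · · · # · · · · · · ·
    · · · · · # · · · · · ·
    · · · · · · # # · · · ·
    · · · · · · · # # · · ·
    · · · · · · · · # # · ·
    · · · · · · · · · # · ·
    · · · · · · · · · · · ·
T3:
  2·area = 12  (B↔C swapped to make it positive)
  edge (8, 1)→(0, 10): d=(-8,9) right/bottom  bias=-1
  edge (0, 10)→(4, 4): d=(4,-6) top-left  bias=+0
  edge (4, 4)→(8, 1): d=(4,-3) top-left  bias=+0
  covered (0 px):
    · · · · · · · · · · · ·
    · · · · · · · · · · · ·
    · · · · · · · · · · · ·
    · · · · · · · · · · · ·
    · · · · · · · · · · · ·
    · · · · · · · · · · · ·
    · · · · · · · · · · · ·
    · · · · · · · · · · · ·
    · · · · · · · · · · · ·
    · · · · · · · · · · · ·

Answer: [12,6,42]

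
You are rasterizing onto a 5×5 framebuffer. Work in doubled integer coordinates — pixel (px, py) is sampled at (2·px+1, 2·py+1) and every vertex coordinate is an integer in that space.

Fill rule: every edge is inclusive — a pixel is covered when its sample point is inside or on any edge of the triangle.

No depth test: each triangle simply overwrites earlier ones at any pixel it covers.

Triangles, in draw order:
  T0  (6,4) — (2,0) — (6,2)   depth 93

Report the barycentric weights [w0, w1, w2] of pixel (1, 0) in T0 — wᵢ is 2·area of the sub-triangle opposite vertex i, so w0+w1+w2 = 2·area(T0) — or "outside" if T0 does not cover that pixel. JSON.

T0:
  2·area = 8
  edge (6, 4)→(2, 0): d=(-4,-4) inclusive
  edge (2, 0)→(6, 2): d=(4,2) inclusive
  edge (6, 2)→(6, 4): d=(0,2) inclusive
    (1,0)@(3, 1): e=[0,2,6] → #  [on edge]
    (2,0)@(5, 1): e=[8,-2,2] → ·
    (1,1)@(3, 3): e=[-8,10,6] → ·
    (2,1)@(5, 3): e=[0,6,2] → #  [on edge]
    (3,1)@(7, 3): e=[8,2,-2] → ·
    (2,2)@(5, 5): e=[-8,14,2] → ·
    (3,2)@(7, 5): e=[0,10,-2] → ·  [on edge]
    (4,3)@(9, 7): e=[0,14,-6] → ·  [on edge]
  covered (2 px):
    · # · · ·
    · · # · ·
    · · · · ·
    · · · · ·
    · · · · ·

Final: [2,6,0]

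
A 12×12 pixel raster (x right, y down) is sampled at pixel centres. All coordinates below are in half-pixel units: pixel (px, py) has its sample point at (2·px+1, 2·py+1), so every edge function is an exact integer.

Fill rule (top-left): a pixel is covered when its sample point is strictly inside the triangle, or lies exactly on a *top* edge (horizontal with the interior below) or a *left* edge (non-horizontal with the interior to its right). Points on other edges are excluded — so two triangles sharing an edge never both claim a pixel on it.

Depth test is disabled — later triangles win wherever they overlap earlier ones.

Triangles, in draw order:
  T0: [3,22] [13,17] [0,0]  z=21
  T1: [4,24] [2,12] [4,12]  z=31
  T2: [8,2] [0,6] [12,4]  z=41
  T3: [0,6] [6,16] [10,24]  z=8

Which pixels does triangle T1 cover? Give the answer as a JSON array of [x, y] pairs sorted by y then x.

T0:
  2·area = 235  (B↔C swapped to make it positive)
  edge (3, 22)→(0, 0): d=(-3,-22) top-left  bias=+0
  edge (0, 0)→(13, 17): d=(13,17) right/bottom  bias=-1
  edge (13, 17)→(3, 22): d=(-10,5) right/bottom  bias=-1
    (0,1)@(1, 3): e=[13,22,200] → #
    (1,1)@(3, 3): e=[57,-12,190] → ·
    (0,2)@(1, 5): e=[7,48,180] → #
    (1,2)@(3, 5): e=[51,14,170] → #
    (2,2)@(5, 5): e=[95,-20,160] → ·
    (0,3)@(1, 7): e=[1,74,160] → #
    (2,3)@(5, 7): e=[89,6,140] → #
    (3,3)@(7, 7): e=[133,-28,130] → ·
    (0,4)@(1, 9): e=[-5,100,140] → ·
    (1,4)@(3, 9): e=[39,66,130] → #
    (3,4)@(7, 9): e=[127,-2,110] → ·
    (1,5)@(3, 11): e=[33,92,110] → #
    (10,6)@(21, 13): e=[423,-188,0] → ·  [on edge]
    (8,7)@(17, 15): e=[329,-94,0] → ·  [on edge]
    (6,8)@(13, 17): e=[235,0,0] → ·  [on edge]
    (4,9)@(9, 19): e=[141,94,0] → ·  [on edge]
    (2,10)@(5, 21): e=[47,188,0] → ·  [on edge]
    (0,11)@(1, 23): e=[-47,282,0] → ·  [on edge]
  covered (29 px):
    · · · · · · · · · · · ·
    # · · · · · · · · · · ·
    # # · · · · · · · · · ·
    # # # · · · · · · · · ·
    · # # · · · · · · · · ·
    · # # # · · · · · · · ·
    · # # # # · · · · · · ·
    · # # # # # · · · · · ·
    · # # # # # · · · · · ·
    · # # # · · · · · · · ·
    · # · · · · · · · · · ·
    · · · · · · · · · · · ·
T1:
  2·area = 24
  edge (4, 24)→(2, 12): d=(-2,-12) top-left  bias=+0
  edge (2, 12)→(4, 12): d=(2,0) top-left  bias=+0
  edge (4, 12)→(4, 24): d=(0,12) right/bottom  bias=-1
    (1,6)@(3, 13): e=[10,2,12] → #
    (2,6)@(5, 13): e=[34,2,-12] → ·
    (1,7)@(3, 15): e=[6,6,12] → #
    (2,7)@(5, 15): e=[30,6,-12] → ·
    (1,8)@(3, 17): e=[2,10,12] → #
    (2,8)@(5, 17): e=[26,10,-12] → ·
    (1,9)@(3, 19): e=[-2,14,12] → ·
  covered (3 px):
    · · · · · · · · · · · ·
    · · · · · · · · · · · ·
    · · · · · · · · · · · ·
    · · · · · · · · · · · ·
    · · · · · · · · · · · ·
    · · · · · · · · · · · ·
    · # · · · · · · · · · ·
    · # · · · · · · · · · ·
    · # · · · · · · · · · ·
    · · · · · · · · · · · ·
    · · · · · · · · · · · ·
    · · · · · · · · · · · ·
T2:
  2·area = 32  (B↔C swapped to make it positive)
  edge (8, 2)→(12, 4): d=(4,2) right/bottom  bias=-1
  edge (12, 4)→(0, 6): d=(-12,2) right/bottom  bias=-1
  edge (0, 6)→(8, 2): d=(8,-4) top-left  bias=+0
    (3,1)@(7, 3): e=[6,22,4] → #
    (4,1)@(9, 3): e=[2,18,12] → #
    (5,1)@(11, 3): e=[-2,14,20] → ·
    (1,2)@(3, 5): e=[22,6,4] → #
    (2,2)@(5, 5): e=[18,2,12] → #
    (3,2)@(7, 5): e=[14,-2,20] → ·
    (4,2)@(9, 5): e=[10,-6,28] → ·
    (1,3)@(3, 7): e=[30,-18,20] → ·
    (2,3)@(5, 7): e=[26,-22,28] → ·
  covered (4 px):
    · · · · · · · · · · · ·
    · · · # # · · · · · · ·
    · # # · · · · · · · · ·
    · · · · · · · · · · · ·
    · · · · · · · · · · · ·
    · · · · · · · · · · · ·
    · · · · · · · · · · · ·
    · · · · · · · · · · · ·
    · · · · · · · · · · · ·
    · · · · · · · · · · · ·
    · · · · · · · · · · · ·
    · · · · · · · · · · · ·
T3:
  2·area = 8
  edge (0, 6)→(6, 16): d=(6,10) right/bottom  bias=-1
  edge (6, 16)→(10, 24): d=(4,8) right/bottom  bias=-1
  edge (10, 24)→(0, 6): d=(-10,-18) top-left  bias=+0
    (1,5)@(3, 11): e=[0,4,4] → ·  [on edge]
    (2,7)@(5, 15): e=[4,4,0] → #  [on edge]
    (3,7)@(7, 15): e=[-16,-12,36] → ·
    (2,8)@(5, 17): e=[16,12,-20] → ·
    (4,10)@(9, 21): e=[0,-4,12] → ·  [on edge]
  covered (1 px):
    · · · · · · · · · · · ·
    · · · · · · · · · · · ·
    · · · · · · · · · · · ·
    · · · · · · · · · · · ·
    · · · · · · · · · · · ·
    · · · · · · · · · · · ·
    · · · · · · · · · · · ·
    · · # · · · · · · · · ·
    · · · · · · · · · · · ·
    · · · · · · · · · · · ·
    · · · · · · · · · · · ·
    · · · · · · · · · · · ·

Final: [[1,6],[1,7],[1,8]]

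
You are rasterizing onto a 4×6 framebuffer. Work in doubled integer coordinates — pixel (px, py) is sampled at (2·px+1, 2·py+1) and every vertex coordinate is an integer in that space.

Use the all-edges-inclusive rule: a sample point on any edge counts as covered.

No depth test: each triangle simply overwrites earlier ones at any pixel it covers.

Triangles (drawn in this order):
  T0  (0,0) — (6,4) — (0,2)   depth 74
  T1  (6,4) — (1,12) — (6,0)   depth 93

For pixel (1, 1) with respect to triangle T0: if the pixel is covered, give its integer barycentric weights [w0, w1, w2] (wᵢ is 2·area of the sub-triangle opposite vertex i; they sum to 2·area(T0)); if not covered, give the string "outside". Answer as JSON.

T0:
  2·area = 12
  edge (0, 0)→(6, 4): d=(6,4) inclusive
  edge (6, 4)→(0, 2): d=(-6,-2) inclusive
  edge (0, 2)→(0, 0): d=(0,-2) inclusive
    (0,0)@(1, 1): e=[2,8,2] → #
    (1,0)@(3, 1): e=[-6,12,6] → ·
    (0,1)@(1, 3): e=[14,-4,2] → ·
    (1,1)@(3, 3): e=[6,0,6] → #  [on edge]
    (2,1)@(5, 3): e=[-2,4,10] → ·
    (1,2)@(3, 5): e=[18,-12,6] → ·
  covered (2 px):
    # · · ·
    · # · ·
    · · · ·
    · · · ·
    · · · ·
    · · · ·
T1:
  2·area = 20
  edge (6, 4)→(1, 12): d=(-5,8) inclusive
  edge (1, 12)→(6, 0): d=(5,-12) inclusive
  edge (6, 0)→(6, 4): d=(0,4) inclusive
    (2,1)@(5, 3): e=[13,3,4] → #
    (3,1)@(7, 3): e=[-3,27,-4] → ·
    (2,2)@(5, 5): e=[3,13,4] → #
    (3,2)@(7, 5): e=[-13,37,-4] → ·
    (2,3)@(5, 7): e=[-7,23,4] → ·
  covered (2 px):
    · · · ·
    · · # ·
    · · # ·
    · · · ·
    · · · ·
    · · · ·

Final: [0,6,6]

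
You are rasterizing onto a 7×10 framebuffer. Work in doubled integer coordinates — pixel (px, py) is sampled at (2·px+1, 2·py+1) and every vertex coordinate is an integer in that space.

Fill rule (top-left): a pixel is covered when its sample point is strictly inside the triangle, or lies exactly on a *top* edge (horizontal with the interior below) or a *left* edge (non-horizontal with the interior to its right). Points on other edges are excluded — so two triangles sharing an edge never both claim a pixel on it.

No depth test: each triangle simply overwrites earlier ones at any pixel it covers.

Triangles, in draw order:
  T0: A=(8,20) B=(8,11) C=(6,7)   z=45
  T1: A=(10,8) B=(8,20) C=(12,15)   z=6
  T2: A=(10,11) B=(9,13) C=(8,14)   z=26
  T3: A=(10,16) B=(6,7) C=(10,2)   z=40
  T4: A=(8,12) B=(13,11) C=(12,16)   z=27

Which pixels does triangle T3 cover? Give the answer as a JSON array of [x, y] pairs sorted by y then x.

T0:
  2·area = 18  (B↔C swapped to make it positive)
  edge (8, 20)→(6, 7): d=(-2,-13) top-left  bias=+0
  edge (6, 7)→(8, 11): d=(2,4) right/bottom  bias=-1
  edge (8, 11)→(8, 20): d=(0,9) right/bottom  bias=-1
    (1,0)@(3, 1): e=[-27,0,45] → .  [on edge]
    (2,2)@(5, 5): e=[-9,0,27] → .  [on edge]
    (3,4)@(7, 9): e=[9,0,9] → .  [on edge]
    (3,5)@(7, 11): e=[5,4,9] → X
    (4,5)@(9, 11): e=[31,-4,-9] → .
    (3,6)@(7, 13): e=[1,8,9] → X
    (4,6)@(9, 13): e=[27,0,-9] → .  [on edge]
    (3,7)@(7, 15): e=[-3,12,9] → .
    (5,8)@(11, 17): e=[45,0,-27] → .  [on edge]
  covered (2 px):
    . . . . . . .
    . . . . . . .
    . . . . . . .
    . . . . . . .
    . . . . . . .
    . . . X . . .
    . . . X . . .
    . . . . . . .
    . . . . . . .
    . . . . . . .
T1:
  2·area = 38  (B↔C swapped to make it positive)
  edge (10, 8)→(12, 15): d=(2,7) right/bottom  bias=-1
  edge (12, 15)→(8, 20): d=(-4,5) right/bottom  bias=-1
  edge (8, 20)→(10, 8): d=(2,-12) top-left  bias=+0
    (5,6)@(11, 13): e=[3,13,22] → X
    (6,6)@(13, 13): e=[-11,3,46] → .
    (4,7)@(9, 15): e=[21,15,2] → X
    (6,7)@(13, 15): e=[-7,-5,50] → .
    (4,8)@(9, 17): e=[25,7,6] → X
    (5,8)@(11, 17): e=[11,-3,30] → .
    (4,9)@(9, 19): e=[29,-1,10] → .
  covered (4 px):
    . . . . . . .
    . . . . . . .
    . . . . . . .
    . . . . . . .
    . . . . . . .
    . . . . . . .
    . . . . . X .
    . . . . X X .
    . . . . X . .
    . . . . . . .
T2:
  2·area = 1
  edge (10, 11)→(9, 13): d=(-1,2) right/bottom  bias=-1
  edge (9, 13)→(8, 14): d=(-1,1) right/bottom  bias=-1
  edge (8, 14)→(10, 11): d=(2,-3) top-left  bias=+0
    (6,2)@(13, 5): e=[0,4,-3] → .  [on edge]
    (5,4)@(11, 9): e=[0,2,-1] → .  [on edge]
    (6,4)@(13, 9): e=[-4,0,5] → .  [on edge]
    (5,5)@(11, 11): e=[-2,0,3] → .  [on edge]
    (4,6)@(9, 13): e=[0,0,1] → .  [on edge]
    (3,7)@(7, 15): e=[2,0,-1] → .  [on edge]
    (2,8)@(5, 17): e=[4,0,-3] → .  [on edge]
    (3,8)@(7, 17): e=[0,-2,3] → .  [on edge]
    (1,9)@(3, 19): e=[6,0,-5] → .  [on edge]
  covered (0 px):
    . . . . . . .
    . . . . . . .
    . . . . . . .
    . . . . . . .
    . . . . . . .
    . . . . . . .
    . . . . . . .
    . . . . . . .
    . . . . . . .
    . . . . . . .
T3:
  2·area = 56
  edge (10, 16)→(6, 7): d=(-4,-9) top-left  bias=+0
  edge (6, 7)→(10, 2): d=(4,-5) top-left  bias=+0
  edge (10, 2)→(10, 16): d=(0,14) right/bottom  bias=-1
    (4,2)@(9, 5): e=[35,7,14] → X
    (5,2)@(11, 5): e=[53,17,-14] → .
    (3,3)@(7, 7): e=[9,5,42] → X
    (5,3)@(11, 7): e=[45,25,-14] → .
    (3,4)@(7, 9): e=[1,13,42] → X
    (5,4)@(11, 9): e=[37,33,-14] → .
    (3,5)@(7, 11): e=[-7,21,42] → .
    (4,5)@(9, 11): e=[11,31,14] → X
    (5,5)@(11, 11): e=[29,41,-14] → .
    (4,6)@(9, 13): e=[3,39,14] → X
    (5,6)@(11, 13): e=[21,49,-14] → .
    (4,7)@(9, 15): e=[-5,47,14] → .
  covered (7 px):
    . . . . . . .
    . . . . . . .
    . . . . X . .
    . . . X X . .
    . . . X X . .
    . . . . X . .
    . . . . X . .
    . . . . . . .
    . . . . . . .
    . . . . . . .
T4:
  2·area = 24
  edge (8, 12)→(13, 11): d=(5,-1) top-left  bias=+0
  edge (13, 11)→(12, 16): d=(-1,5) right/bottom  bias=-1
  edge (12, 16)→(8, 12): d=(-4,-4) top-left  bias=+0
    (0,2)@(1, 5): e=[-42,66,0] → .  [on edge]
    (1,3)@(3, 7): e=[-30,54,0] → .  [on edge]
    (2,4)@(5, 9): e=[-18,42,0] → .  [on edge]
    (3,5)@(7, 11): e=[-6,30,0] → .  [on edge]
    (6,5)@(13, 11): e=[0,0,24] → .  [on edge]
    (1,6)@(3, 13): e=[0,48,-24] → .  [on edge]
    (4,6)@(9, 13): e=[6,18,0] → X  [on edge]
    (5,6)@(11, 13): e=[8,8,8] → X
    (6,6)@(13, 13): e=[10,-2,16] → .
    (4,7)@(9, 15): e=[16,16,-8] → .
    (5,7)@(11, 15): e=[18,6,0] → X  [on edge]
    (6,7)@(13, 15): e=[20,-4,8] → .
    (6,8)@(13, 17): e=[30,-6,0] → .  [on edge]
  covered (3 px):
    . . . . . . .
    . . . . . . .
    . . . . . . .
    . . . . . . .
    . . . . . . .
    . . . . . . .
    . . . . X X .
    . . . . . X .
    . . . . . . .
    . . . . . . .

Answer: [[4,2],[3,3],[4,3],[3,4],[4,4],[4,5],[4,6]]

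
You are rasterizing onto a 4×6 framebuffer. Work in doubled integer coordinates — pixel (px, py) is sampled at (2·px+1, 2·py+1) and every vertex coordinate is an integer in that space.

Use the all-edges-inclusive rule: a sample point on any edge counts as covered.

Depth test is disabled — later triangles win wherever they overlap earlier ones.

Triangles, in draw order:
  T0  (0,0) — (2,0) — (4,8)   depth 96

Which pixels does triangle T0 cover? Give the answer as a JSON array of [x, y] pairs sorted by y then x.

T0:
  2·area = 16
  edge (0, 0)→(2, 0): d=(2,0) inclusive
  edge (2, 0)→(4, 8): d=(2,8) inclusive
  edge (4, 8)→(0, 0): d=(-4,-8) inclusive
    (0,0)@(1, 1): e=[2,10,4] → #
    (1,0)@(3, 1): e=[2,-6,20] → ·
    (0,1)@(1, 3): e=[6,14,-4] → ·
    (1,2)@(3, 5): e=[10,2,4] → #
    (2,2)@(5, 5): e=[10,-14,20] → ·
    (1,3)@(3, 7): e=[14,6,-4] → ·
  covered (2 px):
    # · · ·
    · · · ·
    · # · ·
    · · · ·
    · · · ·
    · · · ·

Result: [[0,0],[1,2]]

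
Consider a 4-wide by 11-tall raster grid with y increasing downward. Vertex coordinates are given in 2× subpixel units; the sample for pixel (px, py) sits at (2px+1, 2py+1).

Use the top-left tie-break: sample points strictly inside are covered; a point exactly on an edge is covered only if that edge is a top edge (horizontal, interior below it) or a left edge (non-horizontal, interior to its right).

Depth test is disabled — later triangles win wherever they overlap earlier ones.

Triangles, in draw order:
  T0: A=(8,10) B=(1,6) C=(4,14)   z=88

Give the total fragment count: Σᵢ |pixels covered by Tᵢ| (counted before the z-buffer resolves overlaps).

T0:
  2·area = 44  (B↔C swapped to make it positive)
  edge (8, 10)→(4, 14): d=(-4,4) right/bottom  bias=-1
  edge (4, 14)→(1, 6): d=(-3,-8) top-left  bias=+0
  edge (1, 6)→(8, 10): d=(7,4) right/bottom  bias=-1
    (1,4)@(3, 9): e=[24,7,13] → █
    (2,4)@(5, 9): e=[16,23,5] → █
    (3,4)@(7, 9): e=[8,39,-3] → ·
    (1,5)@(3, 11): e=[16,1,27] → █
    (3,5)@(7, 11): e=[0,33,11] → ·  [on edge]
    (1,6)@(3, 13): e=[8,-5,41] → ·
    (2,6)@(5, 13): e=[0,11,33] → ·  [on edge]
    (1,7)@(3, 15): e=[0,-11,55] → ·  [on edge]
    (0,8)@(1, 17): e=[0,-33,77] → ·  [on edge]
  covered (4 px):
    · · · ·
    · · · ·
    · · · ·
    · · · ·
    · █ █ ·
    · █ █ ·
    · · · ·
    · · · ·
    · · · ·
    · · · ·
    · · · ·

Result: 4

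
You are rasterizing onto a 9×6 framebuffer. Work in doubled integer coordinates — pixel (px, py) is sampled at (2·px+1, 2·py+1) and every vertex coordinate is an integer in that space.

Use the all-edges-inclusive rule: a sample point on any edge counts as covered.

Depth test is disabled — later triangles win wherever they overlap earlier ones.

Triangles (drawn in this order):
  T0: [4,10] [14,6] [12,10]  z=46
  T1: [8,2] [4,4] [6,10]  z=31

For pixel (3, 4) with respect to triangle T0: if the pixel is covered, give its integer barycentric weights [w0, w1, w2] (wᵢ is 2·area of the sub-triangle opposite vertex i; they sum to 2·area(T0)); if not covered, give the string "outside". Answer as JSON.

T0:
  2·area = 32
  edge (4, 10)→(14, 6): d=(10,-4) inclusive
  edge (14, 6)→(12, 10): d=(-2,4) inclusive
  edge (12, 10)→(4, 10): d=(-8,0) inclusive
    (6,3)@(13, 7): e=[6,2,24] → X
    (7,3)@(15, 7): e=[14,-6,24] → .
    (3,4)@(7, 9): e=[2,22,8] → X
    (4,4)@(9, 9): e=[10,14,8] → X
    (5,4)@(11, 9): e=[18,6,8] → X
    (6,4)@(13, 9): e=[26,-2,8] → .
    (3,5)@(7, 11): e=[22,18,-8] → .
    (4,5)@(9, 11): e=[30,10,-8] → .
    (5,5)@(11, 11): e=[38,2,-8] → .
  covered (4 px):
    . . . . . . . . .
    . . . . . . . . .
    . . . . . . . . .
    . . . . . . X . .
    . . . X X X . . .
    . . . . . . . . .
T1:
  2·area = 28  (B↔C swapped to make it positive)
  edge (8, 2)→(6, 10): d=(-2,8) inclusive
  edge (6, 10)→(4, 4): d=(-2,-6) inclusive
  edge (4, 4)→(8, 2): d=(4,-2) inclusive
    (1,0)@(3, 1): e=[42,0,-14] → .  [on edge]
    (3,1)@(7, 3): e=[6,20,2] → X
    (4,1)@(9, 3): e=[-10,32,6] → .
    (2,2)@(5, 5): e=[18,4,6] → X
    (4,2)@(9, 5): e=[-14,28,14] → .
    (2,3)@(5, 7): e=[14,0,14] → X  [on edge]
    (3,3)@(7, 7): e=[-2,12,18] → .
    (2,4)@(5, 9): e=[10,-4,22] → .
  covered (4 px):
    . . . . . . . . .
    . . . X . . . . .
    . . X X . . . . .
    . . X . . . . . .
    . . . . . . . . .
    . . . . . . . . .

Result: [22,8,2]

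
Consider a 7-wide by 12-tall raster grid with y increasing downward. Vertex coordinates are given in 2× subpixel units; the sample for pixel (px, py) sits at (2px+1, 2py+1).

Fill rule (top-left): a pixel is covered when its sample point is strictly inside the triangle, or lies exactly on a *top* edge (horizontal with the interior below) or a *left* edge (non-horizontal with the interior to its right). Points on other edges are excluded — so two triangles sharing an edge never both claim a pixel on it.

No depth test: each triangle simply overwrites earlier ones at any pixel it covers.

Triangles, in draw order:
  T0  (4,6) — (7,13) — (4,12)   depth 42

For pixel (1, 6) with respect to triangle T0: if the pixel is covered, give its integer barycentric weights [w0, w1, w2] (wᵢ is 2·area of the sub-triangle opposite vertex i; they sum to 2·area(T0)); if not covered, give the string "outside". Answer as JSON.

T0:
  2·area = 18
  edge (4, 6)→(7, 13): d=(3,7) right/bottom  bias=-1
  edge (7, 13)→(4, 12): d=(-3,-1) top-left  bias=+0
  edge (4, 12)→(4, 6): d=(0,-6) top-left  bias=+0
    (2,4)@(5, 9): e=[2,10,6] → █
    (3,4)@(7, 9): e=[-12,12,18] → ·
    (0,5)@(1, 11): e=[36,0,-18] → ·  [on edge]
    (2,5)@(5, 11): e=[8,4,6] → █
    (3,5)@(7, 11): e=[-6,6,18] → ·
    (2,6)@(5, 13): e=[14,-2,6] → ·
    (3,6)@(7, 13): e=[0,0,18] → ·  [on edge]
    (6,7)@(13, 15): e=[-36,0,54] → ·  [on edge]
  covered (2 px):
    · · · · · · ·
    · · · · · · ·
    · · · · · · ·
    · · · · · · ·
    · · █ · · · ·
    · · █ · · · ·
    · · · · · · ·
    · · · · · · ·
    · · · · · · ·
    · · · · · · ·
    · · · · · · ·
    · · · · · · ·

Final: "outside"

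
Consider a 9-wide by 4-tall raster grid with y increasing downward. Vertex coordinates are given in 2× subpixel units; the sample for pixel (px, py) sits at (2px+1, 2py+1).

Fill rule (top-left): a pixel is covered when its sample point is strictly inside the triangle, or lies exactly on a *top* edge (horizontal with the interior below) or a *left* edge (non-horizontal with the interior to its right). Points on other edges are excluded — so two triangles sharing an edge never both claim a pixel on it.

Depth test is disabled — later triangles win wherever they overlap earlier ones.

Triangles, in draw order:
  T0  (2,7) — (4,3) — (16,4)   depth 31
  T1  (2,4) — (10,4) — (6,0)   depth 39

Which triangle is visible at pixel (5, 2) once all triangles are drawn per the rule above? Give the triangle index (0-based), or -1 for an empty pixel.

T0:
  2·area = 50
  edge (2, 7)→(4, 3): d=(2,-4) top-left  bias=+0
  edge (4, 3)→(16, 4): d=(12,1) right/bottom  bias=-1
  edge (16, 4)→(2, 7): d=(-14,3) right/bottom  bias=-1
    (2,0)@(5, 1): e=[0,-25,75] → .  [on edge]
    (1,2)@(3, 5): e=[0,25,25] → X  [on edge]
    (2,2)@(5, 5): e=[8,23,19] → X
    (3,2)@(7, 5): e=[16,21,13] → X
    (4,2)@(9, 5): e=[24,19,7] → X
    (5,2)@(11, 5): e=[32,17,1] → X
    (6,2)@(13, 5): e=[40,15,-5] → .
    (1,3)@(3, 7): e=[4,49,-3] → .
    (2,3)@(5, 7): e=[12,47,-9] → .
    (3,3)@(7, 7): e=[20,45,-15] → .
    (4,3)@(9, 7): e=[28,43,-21] → .
    (5,3)@(11, 7): e=[36,41,-27] → .
  covered (5 px):
    . . . . . . . . .
    . . . . . . . . .
    . X X X X X . . .
    . . . . . . . . .
T1:
  2·area = 32  (B↔C swapped to make it positive)
  edge (2, 4)→(6, 0): d=(4,-4) top-left  bias=+0
  edge (6, 0)→(10, 4): d=(4,4) right/bottom  bias=-1
  edge (10, 4)→(2, 4): d=(-8,0) right/bottom  bias=-1
    (2,0)@(5, 1): e=[0,8,24] → X  [on edge]
    (3,0)@(7, 1): e=[8,0,24] → .  [on edge]
    (1,1)@(3, 3): e=[0,24,8] → X  [on edge]
    (3,1)@(7, 3): e=[16,8,8] → X
    (4,1)@(9, 3): e=[24,0,8] → .  [on edge]
    (0,2)@(1, 5): e=[0,40,-8] → .  [on edge]
    (1,2)@(3, 5): e=[8,32,-8] → .
    (2,2)@(5, 5): e=[16,24,-8] → .
    (3,2)@(7, 5): e=[24,16,-8] → .
    (5,2)@(11, 5): e=[40,0,-8] → .  [on edge]
    (6,3)@(13, 7): e=[56,0,-24] → .  [on edge]
  covered (4 px):
    . . X . . . . . .
    . X X X . . . . .
    . . . . . . . . .
    . . . . . . . . .

Z-buffer (winner per pixel, '.' = empty):
  . . 1 . . . . . .
  . 1 1 1 . . . . .
  . 0 0 0 0 0 . . .
  . . . . . . . . .

Result: 0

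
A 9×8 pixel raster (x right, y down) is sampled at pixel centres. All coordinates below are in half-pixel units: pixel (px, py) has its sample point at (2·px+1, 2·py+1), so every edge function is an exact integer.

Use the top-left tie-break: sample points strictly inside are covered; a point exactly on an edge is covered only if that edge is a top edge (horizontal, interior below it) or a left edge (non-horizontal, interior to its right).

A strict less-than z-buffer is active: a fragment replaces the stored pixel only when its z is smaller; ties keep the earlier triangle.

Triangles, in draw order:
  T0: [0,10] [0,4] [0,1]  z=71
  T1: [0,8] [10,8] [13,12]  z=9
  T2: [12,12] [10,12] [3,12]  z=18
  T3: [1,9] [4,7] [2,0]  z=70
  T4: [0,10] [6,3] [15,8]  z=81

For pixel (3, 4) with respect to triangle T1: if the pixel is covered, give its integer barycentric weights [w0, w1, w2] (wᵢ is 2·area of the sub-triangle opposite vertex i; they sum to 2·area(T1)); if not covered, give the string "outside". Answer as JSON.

T0:
  degenerate (2·area = 0) — covers nothing
T1:
  2·area = 40
  edge (0, 8)→(10, 8): d=(10,0) top-left  bias=+0
  edge (10, 8)→(13, 12): d=(3,4) right/bottom  bias=-1
  edge (13, 12)→(0, 8): d=(-13,-4) top-left  bias=+0
    (2,4)@(5, 9): e=[10,23,7] → X
    (3,4)@(7, 9): e=[10,15,15] → X
    (4,4)@(9, 9): e=[10,7,23] → X
    (5,4)@(11, 9): e=[10,-1,31] → .
    (2,5)@(5, 11): e=[30,29,-19] → .
    (3,5)@(7, 11): e=[30,21,-11] → .
    (4,5)@(9, 11): e=[30,13,-3] → .
    (5,5)@(11, 11): e=[30,5,5] → X
    (6,5)@(13, 11): e=[30,-3,13] → .
    (5,6)@(11, 13): e=[50,11,-21] → .
  covered (4 px):
    . . . . . . . . .
    . . . . . . . . .
    . . . . . . . . .
    . . . . . . . . .
    . . X X X . . . .
    . . . . . X . . .
    . . . . . . . . .
    . . . . . . . . .
T2:
  degenerate (2·area = 0) — covers nothing
T3:
  2·area = 25  (B↔C swapped to make it positive)
  edge (1, 9)→(2, 0): d=(1,-9) top-left  bias=+0
  edge (2, 0)→(4, 7): d=(2,7) right/bottom  bias=-1
  edge (4, 7)→(1, 9): d=(-3,2) right/bottom  bias=-1
    (6,0)@(13, 1): e=[100,-75,0] → .  [on edge]
    (1,2)@(3, 5): e=[14,3,8] → X
    (2,2)@(5, 5): e=[32,-11,4] → .
    (3,2)@(7, 5): e=[50,-25,0] → .  [on edge]
    (1,3)@(3, 7): e=[16,7,2] → X
    (2,3)@(5, 7): e=[34,-7,-2] → .
    (0,4)@(1, 9): e=[0,25,0] → .  [on edge]
    (1,4)@(3, 9): e=[18,11,-4] → .
  covered (2 px):
    . . . . . . . . .
    . . . . . . . . .
    . X . . . . . . .
    . X . . . . . . .
    . . . . . . . . .
    . . . . . . . . .
    . . . . . . . . .
    . . . . . . . . .
T4:
  2·area = 93
  edge (0, 10)→(6, 3): d=(6,-7) top-left  bias=+0
  edge (6, 3)→(15, 8): d=(9,5) right/bottom  bias=-1
  edge (15, 8)→(0, 10): d=(-15,2) right/bottom  bias=-1
    (2,2)@(5, 5): e=[5,23,65] → X
    (3,2)@(7, 5): e=[19,13,61] → X
    (4,2)@(9, 5): e=[33,3,57] → X
    (5,2)@(11, 5): e=[47,-7,53] → .
    (1,3)@(3, 7): e=[3,51,39] → X
    (5,3)@(11, 7): e=[59,11,23] → X
    (6,3)@(13, 7): e=[73,1,19] → X
    (7,3)@(15, 7): e=[87,-9,15] → .
    (0,4)@(1, 9): e=[1,79,13] → X
    (4,4)@(9, 9): e=[57,39,-3] → .
    (5,4)@(11, 9): e=[71,29,-7] → .
    (6,4)@(13, 9): e=[85,19,-11] → .
  covered (13 px):
    . . . . . . . . .
    . . . . . . . . .
    . . X X X . . . .
    . X X X X X X . .
    X X X X . . . . .
    . . . . . . . . .
    . . . . . . . . .
    . . . . . . . . .

Answer: [15,15,10]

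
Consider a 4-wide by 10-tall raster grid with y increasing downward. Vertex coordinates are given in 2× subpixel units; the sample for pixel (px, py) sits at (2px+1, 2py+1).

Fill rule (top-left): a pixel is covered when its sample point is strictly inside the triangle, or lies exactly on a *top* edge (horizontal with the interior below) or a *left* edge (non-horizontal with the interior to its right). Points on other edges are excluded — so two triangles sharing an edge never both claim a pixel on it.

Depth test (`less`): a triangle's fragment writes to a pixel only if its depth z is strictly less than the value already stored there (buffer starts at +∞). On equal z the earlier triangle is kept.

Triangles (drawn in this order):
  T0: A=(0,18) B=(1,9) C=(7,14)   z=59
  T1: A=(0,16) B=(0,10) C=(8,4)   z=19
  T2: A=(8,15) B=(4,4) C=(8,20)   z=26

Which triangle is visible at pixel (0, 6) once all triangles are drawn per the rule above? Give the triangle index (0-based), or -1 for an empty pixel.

T0:
  2·area = 59
  edge (0, 18)→(1, 9): d=(1,-9) top-left  bias=+0
  edge (1, 9)→(7, 14): d=(6,5) right/bottom  bias=-1
  edge (7, 14)→(0, 18): d=(-7,4) right/bottom  bias=-1
    (0,4)@(1, 9): e=[0,0,59] → .  [on edge]
    (0,5)@(1, 11): e=[2,12,45] → X
    (1,5)@(3, 11): e=[20,2,37] → X
    (2,5)@(5, 11): e=[38,-8,29] → .
    (0,6)@(1, 13): e=[4,24,31] → X
    (2,6)@(5, 13): e=[40,4,15] → X
    (3,6)@(7, 13): e=[58,-6,7] → .
    (0,7)@(1, 15): e=[6,36,17] → X
    (3,7)@(7, 15): e=[60,6,-7] → .
    (0,8)@(1, 17): e=[8,48,3] → X
    (1,8)@(3, 17): e=[26,38,-5] → .
    (2,8)@(5, 17): e=[44,28,-13] → .
  covered (9 px):
    . . . .
    . . . .
    . . . .
    . . . .
    . . . .
    X X . .
    X X X .
    X X X .
    X . . .
    . . . .
T1:
  2·area = 48
  edge (0, 16)→(0, 10): d=(0,-6) top-left  bias=+0
  edge (0, 10)→(8, 4): d=(8,-6) top-left  bias=+0
  edge (8, 4)→(0, 16): d=(-8,12) right/bottom  bias=-1
    (3,2)@(7, 5): e=[42,2,4] → X
    (2,3)@(5, 7): e=[30,6,12] → X
    (3,3)@(7, 7): e=[42,18,-12] → .
    (1,4)@(3, 9): e=[18,10,20] → X
    (2,4)@(5, 9): e=[30,22,-4] → .
    (0,5)@(1, 11): e=[6,14,28] → X
    (2,5)@(5, 11): e=[30,38,-20] → .
    (0,6)@(1, 13): e=[6,30,12] → X
    (1,6)@(3, 13): e=[18,42,-12] → .
    (0,7)@(1, 15): e=[6,46,-4] → .
  covered (6 px):
    . . . .
    . . . .
    . . . X
    . . X .
    . X . .
    X X . .
    X . . .
    . . . .
    . . . .
    . . . .
T2:
  2·area = 20  (B↔C swapped to make it positive)
  edge (8, 15)→(8, 20): d=(0,5) right/bottom  bias=-1
  edge (8, 20)→(4, 4): d=(-4,-16) top-left  bias=+0
  edge (4, 4)→(8, 15): d=(4,11) right/bottom  bias=-1
    (2,3)@(5, 7): e=[15,4,1] → X
    (3,3)@(7, 7): e=[5,36,-21] → .
    (2,4)@(5, 9): e=[15,-4,9] → .
    (3,6)@(7, 13): e=[5,12,3] → X
    (3,7)@(7, 15): e=[5,4,11] → X
    (3,8)@(7, 17): e=[5,-4,19] → .
  covered (3 px):
    . . . .
    . . . .
    . . . .
    . . X .
    . . . .
    . . . .
    . . . X
    . . . X
    . . . .
    . . . .

Z-buffer (winner per pixel, '.' = empty):
  . . . .
  . . . .
  . . . 1
  . . 1 .
  . 1 . .
  1 1 . .
  1 0 0 2
  0 0 0 2
  0 . . .
  . . . .

Result: 1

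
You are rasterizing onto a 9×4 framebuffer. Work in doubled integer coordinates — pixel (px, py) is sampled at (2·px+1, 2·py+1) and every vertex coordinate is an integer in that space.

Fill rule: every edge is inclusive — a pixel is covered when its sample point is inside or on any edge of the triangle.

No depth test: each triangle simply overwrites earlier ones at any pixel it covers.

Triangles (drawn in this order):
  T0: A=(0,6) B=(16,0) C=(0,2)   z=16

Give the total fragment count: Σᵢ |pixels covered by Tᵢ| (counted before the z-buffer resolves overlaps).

T0:
  2·area = 64  (B↔C swapped to make it positive)
  edge (0, 6)→(0, 2): d=(0,-4) inclusive
  edge (0, 2)→(16, 0): d=(16,-2) inclusive
  edge (16, 0)→(0, 6): d=(-16,6) inclusive
    (4,0)@(9, 1): e=[36,2,26] → #
    (5,0)@(11, 1): e=[44,6,14] → #
    (6,0)@(13, 1): e=[52,10,2] → #
    (7,0)@(15, 1): e=[60,14,-10] → ·
    (0,1)@(1, 3): e=[4,18,42] → #
    (1,1)@(3, 3): e=[12,22,30] → #
    (2,1)@(5, 3): e=[20,26,18] → #
    (3,1)@(7, 3): e=[28,30,6] → #
    (4,1)@(9, 3): e=[36,34,-6] → ·
    (5,1)@(11, 3): e=[44,38,-18] → ·
    (6,1)@(13, 3): e=[52,42,-30] → ·
    (0,2)@(1, 5): e=[4,50,10] → #
  covered (8 px):
    · · · · # # # · ·
    # # # # · · · · ·
    # · · · · · · · ·
    · · · · · · · · ·

Final: 8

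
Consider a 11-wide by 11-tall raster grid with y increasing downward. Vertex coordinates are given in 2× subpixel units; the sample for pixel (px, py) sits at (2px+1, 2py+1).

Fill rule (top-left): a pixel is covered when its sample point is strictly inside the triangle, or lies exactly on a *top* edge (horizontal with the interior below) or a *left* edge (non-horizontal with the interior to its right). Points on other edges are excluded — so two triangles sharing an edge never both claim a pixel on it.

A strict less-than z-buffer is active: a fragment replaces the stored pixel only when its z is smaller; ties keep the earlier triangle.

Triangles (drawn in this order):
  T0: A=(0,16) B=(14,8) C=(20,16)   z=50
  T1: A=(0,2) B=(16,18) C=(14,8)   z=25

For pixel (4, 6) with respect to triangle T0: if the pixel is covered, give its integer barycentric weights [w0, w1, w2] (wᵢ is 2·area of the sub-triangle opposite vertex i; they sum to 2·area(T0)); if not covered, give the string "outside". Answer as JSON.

T0:
  2·area = 160
  edge (0, 16)→(14, 8): d=(14,-8) top-left  bias=+0
  edge (14, 8)→(20, 16): d=(6,8) right/bottom  bias=-1
  edge (20, 16)→(0, 16): d=(-20,0) right/bottom  bias=-1
    (6,4)@(13, 9): e=[6,14,140] → █
    (7,4)@(15, 9): e=[22,-2,140] → ·
    (4,5)@(9, 11): e=[2,58,100] → █
    (5,5)@(11, 11): e=[18,42,100] → █
    (7,5)@(15, 11): e=[50,10,100] → █
    (8,5)@(17, 11): e=[66,-6,100] → ·
    (3,6)@(7, 13): e=[14,86,60] → █
    (8,6)@(17, 13): e=[94,6,60] → █
    (9,6)@(19, 13): e=[110,-10,60] → ·
    (1,7)@(3, 15): e=[10,130,20] → █
    (2,7)@(5, 15): e=[26,114,20] → █
    (9,7)@(19, 15): e=[138,2,20] → █
  covered (20 px):
    · · · · · · · · · · ·
    · · · · · · · · · · ·
    · · · · · · · · · · ·
    · · · · · · · · · · ·
    · · · · · · █ · · · ·
    · · · · █ █ █ █ · · ·
    · · · █ █ █ █ █ █ · ·
    · █ █ █ █ █ █ █ █ █ ·
    · · · · · · · · · · ·
    · · · · · · · · · · ·
    · · · · · · · · · · ·
T1:
  2·area = 128  (B↔C swapped to make it positive)
  edge (0, 2)→(14, 8): d=(14,6) right/bottom  bias=-1
  edge (14, 8)→(16, 18): d=(2,10) right/bottom  bias=-1
  edge (16, 18)→(0, 2): d=(-16,-16) top-left  bias=+0
    (0,1)@(1, 3): e=[8,120,0] → █  [on edge]
    (1,1)@(3, 3): e=[-4,100,32] → ·
    (6,1)@(13, 3): e=[-64,0,192] → ·  [on edge]
    (0,2)@(1, 5): e=[36,124,-32] → ·
    (1,2)@(3, 5): e=[24,104,0] → █  [on edge]
    (2,2)@(5, 5): e=[12,84,32] → █
    (3,2)@(7, 5): e=[0,64,64] → ·  [on edge]
    (1,3)@(3, 7): e=[52,108,-32] → ·
    (2,3)@(5, 7): e=[40,88,0] → █  [on edge]
    (3,3)@(7, 7): e=[28,68,32] → █
    (4,3)@(9, 7): e=[16,48,64] → █
    (5,3)@(11, 7): e=[4,28,96] → █
    (3,4)@(7, 9): e=[56,72,0] → █  [on edge]
    (4,5)@(9, 11): e=[72,56,0] → █  [on edge]
    (10,5)@(21, 11): e=[0,-64,192] → ·  [on edge]
    (5,6)@(11, 13): e=[88,40,0] → █  [on edge]
    (7,6)@(15, 13): e=[64,0,64] → ·  [on edge]
    (6,7)@(13, 15): e=[104,24,0] → █  [on edge]
    (7,8)@(15, 17): e=[120,8,0] → █  [on edge]
    (8,9)@(17, 19): e=[136,-8,0] → ·  [on edge]
    (9,10)@(19, 21): e=[152,-24,0] → ·  [on edge]
  covered (19 px):
    · · · · · · · · · · ·
    █ · · · · · · · · · ·
    · █ █ · · · · · · · ·
    · · █ █ █ █ · · · · ·
    · · · █ █ █ █ · · · ·
    · · · · █ █ █ · · · ·
    · · · · · █ █ · · · ·
    · · · · · · █ █ · · ·
    · · · · · · · █ · · ·
    · · · · · · · · · · ·
    · · · · · · · · · · ·

Result: [70,60,30]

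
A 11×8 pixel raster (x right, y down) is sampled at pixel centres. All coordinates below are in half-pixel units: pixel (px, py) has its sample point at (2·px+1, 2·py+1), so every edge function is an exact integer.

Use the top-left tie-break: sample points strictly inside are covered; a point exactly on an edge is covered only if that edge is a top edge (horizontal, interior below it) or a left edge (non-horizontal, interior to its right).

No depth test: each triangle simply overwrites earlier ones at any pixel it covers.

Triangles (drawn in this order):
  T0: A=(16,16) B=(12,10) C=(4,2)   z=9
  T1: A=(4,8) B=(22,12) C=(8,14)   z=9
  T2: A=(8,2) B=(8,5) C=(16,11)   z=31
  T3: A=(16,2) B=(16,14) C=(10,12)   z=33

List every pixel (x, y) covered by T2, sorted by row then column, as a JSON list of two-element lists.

T0:
  2·area = 16  (B↔C swapped to make it positive)
  edge (16, 16)→(4, 2): d=(-12,-14) top-left  bias=+0
  edge (4, 2)→(12, 10): d=(8,8) right/bottom  bias=-1
  edge (12, 10)→(16, 16): d=(4,6) right/bottom  bias=-1
    (1,0)@(3, 1): e=[-2,0,18] → ·  [on edge]
    (2,1)@(5, 3): e=[2,0,14] → ·  [on edge]
    (3,2)@(7, 5): e=[6,0,10] → ·  [on edge]
    (4,3)@(9, 7): e=[10,0,6] → ·  [on edge]
    (5,4)@(11, 9): e=[14,0,2] → ·  [on edge]
    (6,5)@(13, 11): e=[18,0,-2] → ·  [on edge]
    (7,6)@(15, 13): e=[22,0,-6] → ·  [on edge]
    (8,7)@(17, 15): e=[26,0,-10] → ·  [on edge]
  covered (0 px):
    · · · · · · · · · · ·
    · · · · · · · · · · ·
    · · · · · · · · · · ·
    · · · · · · · · · · ·
    · · · · · · · · · · ·
    · · · · · · · · · · ·
    · · · · · · · · · · ·
    · · · · · · · · · · ·
T1:
  2·area = 92
  edge (4, 8)→(22, 12): d=(18,4) right/bottom  bias=-1
  edge (22, 12)→(8, 14): d=(-14,2) right/bottom  bias=-1
  edge (8, 14)→(4, 8): d=(-4,-6) top-left  bias=+0
    (2,4)@(5, 9): e=[14,76,2] → █
    (3,4)@(7, 9): e=[6,72,14] → █
    (4,4)@(9, 9): e=[-2,68,26] → ·
    (2,5)@(5, 11): e=[50,48,-6] → ·
    (3,5)@(7, 11): e=[42,44,6] → █
    (4,5)@(9, 11): e=[34,40,18] → █
    (5,5)@(11, 11): e=[26,36,30] → █
    (6,5)@(13, 11): e=[18,32,42] → █
    (7,5)@(15, 11): e=[10,28,54] → █
    (8,5)@(17, 11): e=[2,24,66] → █
    (9,5)@(19, 11): e=[-6,20,78] → ·
    (3,6)@(7, 13): e=[78,16,-2] → ·
    (7,6)@(15, 13): e=[46,0,46] → ·  [on edge]
    (0,7)@(1, 15): e=[138,0,-46] → ·  [on edge]
  covered (11 px):
    · · · · · · · · · · ·
    · · · · · · · · · · ·
    · · · · · · · · · · ·
    · · · · · · · · · · ·
    · · █ █ · · · · · · ·
    · · · █ █ █ █ █ █ · ·
    · · · · █ █ █ · · · ·
    · · · · · · · · · · ·
T2:
  2·area = 24  (B↔C swapped to make it positive)
  edge (8, 2)→(16, 11): d=(8,9) right/bottom  bias=-1
  edge (16, 11)→(8, 5): d=(-8,-6) top-left  bias=+0
  edge (8, 5)→(8, 2): d=(0,-3) top-left  bias=+0
    (4,2)@(9, 5): e=[15,6,3] → █
    (5,2)@(11, 5): e=[-3,18,9] → ·
    (4,3)@(9, 7): e=[31,-10,3] → ·
    (5,3)@(11, 7): e=[13,2,9] → █
    (6,3)@(13, 7): e=[-5,14,15] → ·
    (5,4)@(11, 9): e=[29,-14,9] → ·
  covered (2 px):
    · · · · · · · · · · ·
    · · · · · · · · · · ·
    · · · · █ · · · · · ·
    · · · · · █ · · · · ·
    · · · · · · · · · · ·
    · · · · · · · · · · ·
    · · · · · · · · · · ·
    · · · · · · · · · · ·
T3:
  2·area = 72
  edge (16, 2)→(16, 14): d=(0,12) right/bottom  bias=-1
  edge (16, 14)→(10, 12): d=(-6,-2) top-left  bias=+0
  edge (10, 12)→(16, 2): d=(6,-10) top-left  bias=+0
    (7,2)@(15, 5): e=[12,52,8] → █
    (8,2)@(17, 5): e=[-12,56,28] → ·
    (6,3)@(13, 7): e=[36,36,0] → █  [on edge]
    (8,3)@(17, 7): e=[-12,44,40] → ·
    (0,4)@(1, 9): e=[180,0,-108] → ·  [on edge]
    (6,4)@(13, 9): e=[36,24,12] → █
    (8,4)@(17, 9): e=[-12,32,52] → ·
    (3,5)@(7, 11): e=[108,0,-36] → ·  [on edge]
    (5,5)@(11, 11): e=[60,8,4] → █
    (8,5)@(17, 11): e=[-12,20,64] → ·
    (5,6)@(11, 13): e=[60,-4,16] → ·
    (6,6)@(13, 13): e=[36,0,36] → █  [on edge]
    (9,7)@(19, 15): e=[-36,0,108] → ·  [on edge]
  covered (10 px):
    · · · · · · · · · · ·
    · · · · · · · · · · ·
    · · · · · · · █ · · ·
    · · · · · · █ █ · · ·
    · · · · · · █ █ · · ·
    · · · · · █ █ █ · · ·
    · · · · · · █ █ · · ·
    · · · · · · · · · · ·

Final: [[4,2],[5,3]]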